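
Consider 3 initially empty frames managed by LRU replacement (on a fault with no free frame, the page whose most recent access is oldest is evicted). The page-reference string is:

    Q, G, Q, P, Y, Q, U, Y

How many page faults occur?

Q -> fault, frames {Q}
G -> fault, frames {Q,G}
Q -> hit
P -> fault, frames {G,Q,P}
Y -> fault, evict G, frames {Q,P,Y}
Q -> hit
U -> fault, evict P, frames {Y,Q,U}
Y -> hit
Page faults: 5.

5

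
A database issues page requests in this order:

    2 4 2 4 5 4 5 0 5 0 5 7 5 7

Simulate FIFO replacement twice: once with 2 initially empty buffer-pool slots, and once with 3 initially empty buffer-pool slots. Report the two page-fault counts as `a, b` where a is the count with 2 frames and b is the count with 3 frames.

6, 5

2 frames: F F . . F . . F . . . F F . → 6 faults.
3 frames: F F . . F . . F . . . F . . → 5 faults.
5 < 6: adding a frame reduced faults, as is typical.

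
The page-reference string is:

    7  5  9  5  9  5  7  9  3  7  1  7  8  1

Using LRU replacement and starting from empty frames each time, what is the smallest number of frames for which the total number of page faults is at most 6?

3

f=1: 14 faults
f=2: 10 faults
f=3: 6 faults
f=4: 6 faults
f=5: 6 faults
f=6: 6 faults
Smallest f with faults ≤ 6 is 3.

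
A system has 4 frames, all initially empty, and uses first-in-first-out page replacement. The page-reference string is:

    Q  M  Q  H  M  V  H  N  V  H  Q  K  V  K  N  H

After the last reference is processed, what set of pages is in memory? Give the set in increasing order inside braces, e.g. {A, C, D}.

{H, K, N, Q}

Q -> miss, frames [Q]
M -> miss, frames [Q, M]
Q -> hit
H -> miss, frames [Q, M, H]
M -> hit
V -> miss, frames [Q, M, H, V]
H -> hit
N -> miss, evict Q, frames [M, H, V, N]
V -> hit
H -> hit
Q -> miss, evict M, frames [H, V, N, Q]
K -> miss, evict H, frames [V, N, Q, K]
V -> hit
K -> hit
N -> hit
H -> miss, evict V, frames [N, Q, K, H]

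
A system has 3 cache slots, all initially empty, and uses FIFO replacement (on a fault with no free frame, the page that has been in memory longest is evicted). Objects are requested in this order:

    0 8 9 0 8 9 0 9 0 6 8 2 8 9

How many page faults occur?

0 -> fault, frames [0]
8 -> fault, frames [0, 8]
9 -> fault, frames [0, 8, 9]
0 -> hit
8 -> hit
9 -> hit
0 -> hit
9 -> hit
0 -> hit
6 -> fault, evict 0, frames [8, 9, 6]
8 -> hit
2 -> fault, evict 8, frames [9, 6, 2]
8 -> fault, evict 9, frames [6, 2, 8]
9 -> fault, evict 6, frames [2, 8, 9]
Page faults: 7.

7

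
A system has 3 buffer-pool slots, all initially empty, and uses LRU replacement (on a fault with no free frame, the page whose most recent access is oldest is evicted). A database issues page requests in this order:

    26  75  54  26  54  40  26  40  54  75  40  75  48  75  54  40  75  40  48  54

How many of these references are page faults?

26: fault, frames {26}
75: fault, frames {26,75}
54: fault, frames {26,75,54}
26: hit
54: hit
40: fault, evict 75, frames {26,54,40}
26: hit
40: hit
54: hit
75: fault, evict 26, frames {40,54,75}
40: hit
75: hit
48: fault, evict 54, frames {40,75,48}
75: hit
54: fault, evict 40, frames {48,75,54}
40: fault, evict 48, frames {75,54,40}
75: hit
40: hit
48: fault, evict 54, frames {75,40,48}
54: fault, evict 75, frames {40,48,54}
Page faults: 10.

10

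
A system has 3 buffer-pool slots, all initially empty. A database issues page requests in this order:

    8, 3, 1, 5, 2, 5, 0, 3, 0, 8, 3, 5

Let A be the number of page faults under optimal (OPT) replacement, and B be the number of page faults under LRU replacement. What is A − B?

Under OPT: F F F F F . F . . F . . → 7 faults.
Under LRU: F F F F F . F F . F . F → 9 faults.
A − B = 7 − 9 = -2.

-2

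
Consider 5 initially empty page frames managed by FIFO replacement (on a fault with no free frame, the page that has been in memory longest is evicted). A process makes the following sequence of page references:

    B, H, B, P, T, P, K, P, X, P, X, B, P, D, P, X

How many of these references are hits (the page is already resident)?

7

B -> miss, frames {B}
H -> miss, frames {B,H}
B -> hit
P -> miss, frames {B,H,P}
T -> miss, frames {B,H,P,T}
P -> hit
K -> miss, frames {B,H,P,T,K}
P -> hit
X -> miss, evict B, frames {H,P,T,K,X}
P -> hit
X -> hit
B -> miss, evict H, frames {P,T,K,X,B}
P -> hit
D -> miss, evict P, frames {T,K,X,B,D}
P -> miss, evict T, frames {K,X,B,D,P}
X -> hit
Hits: 7.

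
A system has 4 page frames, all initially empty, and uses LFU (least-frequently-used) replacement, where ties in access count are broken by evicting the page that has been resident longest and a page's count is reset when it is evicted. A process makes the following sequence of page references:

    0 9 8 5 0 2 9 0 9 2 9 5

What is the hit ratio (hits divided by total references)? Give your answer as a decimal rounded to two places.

0 -> fault, frames [0]
9 -> fault, frames [0, 9]
8 -> fault, frames [0, 9, 8]
5 -> fault, frames [0, 9, 8, 5]
0 -> hit
2 -> fault, evict 9, frames [0, 8, 5, 2]
9 -> fault, evict 8, frames [0, 5, 2, 9]
0 -> hit
9 -> hit
2 -> hit
9 -> hit
5 -> hit
Hits: 6 of 12 references → 6/12 = 0.5000.

0.50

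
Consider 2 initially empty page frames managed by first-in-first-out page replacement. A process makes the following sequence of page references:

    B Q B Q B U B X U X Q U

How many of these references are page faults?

7

B → fault, frames [B]
Q → fault, frames [B, Q]
B → hit
Q → hit
B → hit
U → fault, evict B, frames [Q, U]
B → fault, evict Q, frames [U, B]
X → fault, evict U, frames [B, X]
U → fault, evict B, frames [X, U]
X → hit
Q → fault, evict X, frames [U, Q]
U → hit
Page faults: 7.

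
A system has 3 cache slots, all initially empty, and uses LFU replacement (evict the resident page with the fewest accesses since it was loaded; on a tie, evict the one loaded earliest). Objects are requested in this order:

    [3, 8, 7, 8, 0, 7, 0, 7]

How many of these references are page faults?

4

3: fault, frames {3}
8: fault, frames {3,8}
7: fault, frames {3,8,7}
8: hit
0: fault, evict 3, frames {8,7,0}
7: hit
0: hit
7: hit
Page faults: 4.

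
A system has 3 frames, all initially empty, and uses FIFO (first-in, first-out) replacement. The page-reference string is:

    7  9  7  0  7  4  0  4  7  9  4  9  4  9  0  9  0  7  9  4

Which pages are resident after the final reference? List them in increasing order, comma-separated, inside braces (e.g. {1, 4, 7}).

{0, 4, 9}

7: miss, frames (7)
9: miss, frames (7 9)
7: hit
0: miss, frames (7 9 0)
7: hit
4: miss, evict 7, frames (9 0 4)
0: hit
4: hit
7: miss, evict 9, frames (0 4 7)
9: miss, evict 0, frames (4 7 9)
4: hit
9: hit
4: hit
9: hit
0: miss, evict 4, frames (7 9 0)
9: hit
0: hit
7: hit
9: hit
4: miss, evict 7, frames (9 0 4)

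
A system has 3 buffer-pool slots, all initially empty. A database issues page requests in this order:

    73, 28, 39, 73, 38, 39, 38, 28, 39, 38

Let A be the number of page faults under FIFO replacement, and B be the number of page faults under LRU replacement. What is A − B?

Under FIFO: F F F . F . . . . . → 4 faults.
Under LRU: F F F . F . . F . . → 5 faults.
A − B = 4 − 5 = -1.

-1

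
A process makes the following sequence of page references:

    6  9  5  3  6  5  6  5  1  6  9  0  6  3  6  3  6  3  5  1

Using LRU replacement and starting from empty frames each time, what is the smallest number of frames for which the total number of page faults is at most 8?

6

f=1: 20 faults
f=2: 14 faults
f=3: 11 faults
f=4: 10 faults
f=5: 9 faults
f=6: 6 faults
Smallest f with faults ≤ 8 is 6.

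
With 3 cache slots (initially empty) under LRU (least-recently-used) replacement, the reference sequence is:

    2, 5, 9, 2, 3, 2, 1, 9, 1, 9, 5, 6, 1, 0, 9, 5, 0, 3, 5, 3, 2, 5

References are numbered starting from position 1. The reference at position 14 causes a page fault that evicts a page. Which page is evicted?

5

pos 1: 2 → miss, frames [2]
pos 2: 5 → miss, frames [2, 5]
pos 3: 9 → miss, frames [2, 5, 9]
pos 4: 2 → hit
pos 5: 3 → miss, evict 5, frames [9, 2, 3]
pos 6: 2 → hit
pos 7: 1 → miss, evict 9, frames [3, 2, 1]
pos 8: 9 → miss, evict 3, frames [2, 1, 9]
pos 9: 1 → hit
pos 10: 9 → hit
pos 11: 5 → miss, evict 2, frames [1, 9, 5]
pos 12: 6 → miss, evict 1, frames [9, 5, 6]
pos 13: 1 → miss, evict 9, frames [5, 6, 1]
pos 14: 0 → miss, evict 5, frames [6, 1, 0]
At position 14, page 5 is evicted.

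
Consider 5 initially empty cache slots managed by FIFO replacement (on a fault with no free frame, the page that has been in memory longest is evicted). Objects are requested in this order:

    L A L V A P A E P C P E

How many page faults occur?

L: fault, frames (L)
A: fault, frames (L A)
L: hit
V: fault, frames (L A V)
A: hit
P: fault, frames (L A V P)
A: hit
E: fault, frames (L A V P E)
P: hit
C: fault, evict L, frames (A V P E C)
P: hit
E: hit
Page faults: 6.

6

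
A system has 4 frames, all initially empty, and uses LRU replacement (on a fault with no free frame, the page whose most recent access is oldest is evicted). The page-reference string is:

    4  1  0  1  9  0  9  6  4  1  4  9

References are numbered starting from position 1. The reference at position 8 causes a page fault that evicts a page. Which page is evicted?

pos 1: 4 -> miss, frames {4}
pos 2: 1 -> miss, frames {4,1}
pos 3: 0 -> miss, frames {4,1,0}
pos 4: 1 -> hit
pos 5: 9 -> miss, frames {4,0,1,9}
pos 6: 0 -> hit
pos 7: 9 -> hit
pos 8: 6 -> miss, evict 4, frames {1,0,9,6}
At position 8, page 4 is evicted.

4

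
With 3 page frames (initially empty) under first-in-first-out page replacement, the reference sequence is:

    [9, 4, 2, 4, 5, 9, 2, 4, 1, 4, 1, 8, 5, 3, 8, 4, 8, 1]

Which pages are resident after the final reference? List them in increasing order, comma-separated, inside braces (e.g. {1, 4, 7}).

{1, 4, 8}

9: fault, frames {9}
4: fault, frames {9,4}
2: fault, frames {9,4,2}
4: hit
5: fault, evict 9, frames {4,2,5}
9: fault, evict 4, frames {2,5,9}
2: hit
4: fault, evict 2, frames {5,9,4}
1: fault, evict 5, frames {9,4,1}
4: hit
1: hit
8: fault, evict 9, frames {4,1,8}
5: fault, evict 4, frames {1,8,5}
3: fault, evict 1, frames {8,5,3}
8: hit
4: fault, evict 8, frames {5,3,4}
8: fault, evict 5, frames {3,4,8}
1: fault, evict 3, frames {4,8,1}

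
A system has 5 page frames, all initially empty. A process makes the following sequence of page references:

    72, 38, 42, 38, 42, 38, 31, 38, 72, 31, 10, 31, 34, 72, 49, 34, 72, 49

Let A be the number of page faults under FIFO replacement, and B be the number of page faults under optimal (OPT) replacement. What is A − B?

1

Under FIFO: F F F . . . F . . . F . F F F . . . → 8 faults.
Under OPT: F F F . . . F . . . F . F . F . . . → 7 faults.
A − B = 8 − 7 = 1.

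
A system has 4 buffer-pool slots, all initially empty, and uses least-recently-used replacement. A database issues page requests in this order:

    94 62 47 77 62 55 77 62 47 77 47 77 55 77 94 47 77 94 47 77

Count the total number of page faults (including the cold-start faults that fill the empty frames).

6

94: miss, frames {94}
62: miss, frames {94,62}
47: miss, frames {94,62,47}
77: miss, frames {94,62,47,77}
62: hit
55: miss, evict 94, frames {47,77,62,55}
77: hit
62: hit
47: hit
77: hit
47: hit
77: hit
55: hit
77: hit
94: miss, evict 62, frames {47,55,77,94}
47: hit
77: hit
94: hit
47: hit
77: hit
Page faults: 6.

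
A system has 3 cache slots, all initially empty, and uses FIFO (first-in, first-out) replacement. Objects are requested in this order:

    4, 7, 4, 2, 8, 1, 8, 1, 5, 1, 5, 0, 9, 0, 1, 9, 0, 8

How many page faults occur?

4: miss, frames (4)
7: miss, frames (4 7)
4: hit
2: miss, frames (4 7 2)
8: miss, evict 4, frames (7 2 8)
1: miss, evict 7, frames (2 8 1)
8: hit
1: hit
5: miss, evict 2, frames (8 1 5)
1: hit
5: hit
0: miss, evict 8, frames (1 5 0)
9: miss, evict 1, frames (5 0 9)
0: hit
1: miss, evict 5, frames (0 9 1)
9: hit
0: hit
8: miss, evict 0, frames (9 1 8)
Page faults: 10.

10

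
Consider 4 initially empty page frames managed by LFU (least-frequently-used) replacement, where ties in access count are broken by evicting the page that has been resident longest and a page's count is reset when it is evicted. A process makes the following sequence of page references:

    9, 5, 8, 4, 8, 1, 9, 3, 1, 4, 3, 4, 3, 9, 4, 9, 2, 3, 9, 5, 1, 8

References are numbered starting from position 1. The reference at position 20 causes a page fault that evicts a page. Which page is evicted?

pos 1: 9 -> fault, frames [9]
pos 2: 5 -> fault, frames [9, 5]
pos 3: 8 -> fault, frames [9, 5, 8]
pos 4: 4 -> fault, frames [9, 5, 8, 4]
pos 5: 8 -> hit
pos 6: 1 -> fault, evict 9, frames [5, 8, 4, 1]
pos 7: 9 -> fault, evict 5, frames [8, 4, 1, 9]
pos 8: 3 -> fault, evict 4, frames [8, 1, 9, 3]
pos 9: 1 -> hit
pos 10: 4 -> fault, evict 9, frames [8, 1, 3, 4]
pos 11: 3 -> hit
pos 12: 4 -> hit
pos 13: 3 -> hit
pos 14: 9 -> fault, evict 8, frames [1, 3, 4, 9]
pos 15: 4 -> hit
pos 16: 9 -> hit
pos 17: 2 -> fault, evict 1, frames [3, 4, 9, 2]
pos 18: 3 -> hit
pos 19: 9 -> hit
pos 20: 5 -> fault, evict 2, frames [3, 4, 9, 5]
At position 20, page 2 is evicted.

2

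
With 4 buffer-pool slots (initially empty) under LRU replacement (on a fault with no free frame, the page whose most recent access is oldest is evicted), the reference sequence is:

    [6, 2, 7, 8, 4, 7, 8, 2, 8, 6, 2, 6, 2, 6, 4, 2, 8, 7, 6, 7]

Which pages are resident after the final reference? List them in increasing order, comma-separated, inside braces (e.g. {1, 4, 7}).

{2, 6, 7, 8}

6 → fault, frames {6}
2 → fault, frames {6,2}
7 → fault, frames {6,2,7}
8 → fault, frames {6,2,7,8}
4 → fault, evict 6, frames {2,7,8,4}
7 → hit
8 → hit
2 → hit
8 → hit
6 → fault, evict 4, frames {7,2,8,6}
2 → hit
6 → hit
2 → hit
6 → hit
4 → fault, evict 7, frames {8,2,6,4}
2 → hit
8 → hit
7 → fault, evict 6, frames {4,2,8,7}
6 → fault, evict 4, frames {2,8,7,6}
7 → hit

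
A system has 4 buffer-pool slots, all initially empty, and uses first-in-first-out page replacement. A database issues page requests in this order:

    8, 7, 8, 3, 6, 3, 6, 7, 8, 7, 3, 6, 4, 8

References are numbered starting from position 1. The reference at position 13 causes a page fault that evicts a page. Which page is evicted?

8

pos 1: 8: miss, frames (8)
pos 2: 7: miss, frames (8 7)
pos 3: 8: hit
pos 4: 3: miss, frames (8 7 3)
pos 5: 6: miss, frames (8 7 3 6)
pos 6: 3: hit
pos 7: 6: hit
pos 8: 7: hit
pos 9: 8: hit
pos 10: 7: hit
pos 11: 3: hit
pos 12: 6: hit
pos 13: 4: miss, evict 8, frames (7 3 6 4)
At position 13, page 8 is evicted.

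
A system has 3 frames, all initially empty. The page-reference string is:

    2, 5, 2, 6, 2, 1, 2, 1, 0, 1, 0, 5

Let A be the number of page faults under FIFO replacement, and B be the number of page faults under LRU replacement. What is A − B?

Under FIFO: F F . F . F F . F . . F → 7 faults.
Under LRU: F F . F . F . . F . . F → 6 faults.
A − B = 7 − 6 = 1.

1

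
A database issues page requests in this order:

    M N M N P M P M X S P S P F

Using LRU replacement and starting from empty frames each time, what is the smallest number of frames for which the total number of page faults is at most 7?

f=1: 14 faults
f=2: 8 faults
f=3: 7 faults
f=4: 6 faults
f=5: 6 faults
f=6: 6 faults
Smallest f with faults ≤ 7 is 3.

3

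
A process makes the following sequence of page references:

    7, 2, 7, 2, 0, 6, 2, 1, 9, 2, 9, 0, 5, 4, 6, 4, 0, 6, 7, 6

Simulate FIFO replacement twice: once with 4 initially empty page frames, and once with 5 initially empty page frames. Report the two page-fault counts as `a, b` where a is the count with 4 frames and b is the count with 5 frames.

4 frames: F F . . F F . F F F . F F F F . . . F . → 12 faults.
5 frames: F F . . F F . F F . . . F F . . F F F . → 11 faults.
11 < 12: adding a frame reduced faults, as is typical.

12, 11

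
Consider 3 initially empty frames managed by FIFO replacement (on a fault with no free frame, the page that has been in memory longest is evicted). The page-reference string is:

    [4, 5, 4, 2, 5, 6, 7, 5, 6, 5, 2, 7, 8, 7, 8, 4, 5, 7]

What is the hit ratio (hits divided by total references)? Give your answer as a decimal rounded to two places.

0.39

4 -> miss, frames [4]
5 -> miss, frames [4, 5]
4 -> hit
2 -> miss, frames [4, 5, 2]
5 -> hit
6 -> miss, evict 4, frames [5, 2, 6]
7 -> miss, evict 5, frames [2, 6, 7]
5 -> miss, evict 2, frames [6, 7, 5]
6 -> hit
5 -> hit
2 -> miss, evict 6, frames [7, 5, 2]
7 -> hit
8 -> miss, evict 7, frames [5, 2, 8]
7 -> miss, evict 5, frames [2, 8, 7]
8 -> hit
4 -> miss, evict 2, frames [8, 7, 4]
5 -> miss, evict 8, frames [7, 4, 5]
7 -> hit
Hits: 7 of 18 references → 7/18 = 0.3889.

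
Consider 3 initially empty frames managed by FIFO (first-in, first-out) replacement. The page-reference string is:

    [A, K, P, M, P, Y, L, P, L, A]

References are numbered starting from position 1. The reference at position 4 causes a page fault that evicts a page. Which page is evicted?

pos 1: A: miss, frames {A}
pos 2: K: miss, frames {A,K}
pos 3: P: miss, frames {A,K,P}
pos 4: M: miss, evict A, frames {K,P,M}
At position 4, page A is evicted.

A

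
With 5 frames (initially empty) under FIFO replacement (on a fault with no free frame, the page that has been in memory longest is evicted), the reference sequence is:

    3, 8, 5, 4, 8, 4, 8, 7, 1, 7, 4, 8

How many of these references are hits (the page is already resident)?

6

3 -> miss, frames {3}
8 -> miss, frames {3,8}
5 -> miss, frames {3,8,5}
4 -> miss, frames {3,8,5,4}
8 -> hit
4 -> hit
8 -> hit
7 -> miss, frames {3,8,5,4,7}
1 -> miss, evict 3, frames {8,5,4,7,1}
7 -> hit
4 -> hit
8 -> hit
Hits: 6.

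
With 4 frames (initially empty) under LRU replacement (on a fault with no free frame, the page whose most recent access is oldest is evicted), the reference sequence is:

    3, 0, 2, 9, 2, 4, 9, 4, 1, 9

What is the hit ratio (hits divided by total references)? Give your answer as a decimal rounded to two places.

0.40

3: fault, frames {3}
0: fault, frames {3,0}
2: fault, frames {3,0,2}
9: fault, frames {3,0,2,9}
2: hit
4: fault, evict 3, frames {0,9,2,4}
9: hit
4: hit
1: fault, evict 0, frames {2,9,4,1}
9: hit
Hits: 4 of 10 references → 4/10 = 0.4000.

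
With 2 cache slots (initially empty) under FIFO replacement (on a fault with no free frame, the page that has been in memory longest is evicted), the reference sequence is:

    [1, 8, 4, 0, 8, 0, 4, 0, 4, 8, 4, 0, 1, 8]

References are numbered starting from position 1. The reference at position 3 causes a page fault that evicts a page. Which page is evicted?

1

pos 1: 1: fault, frames {1}
pos 2: 8: fault, frames {1,8}
pos 3: 4: fault, evict 1, frames {8,4}
At position 3, page 1 is evicted.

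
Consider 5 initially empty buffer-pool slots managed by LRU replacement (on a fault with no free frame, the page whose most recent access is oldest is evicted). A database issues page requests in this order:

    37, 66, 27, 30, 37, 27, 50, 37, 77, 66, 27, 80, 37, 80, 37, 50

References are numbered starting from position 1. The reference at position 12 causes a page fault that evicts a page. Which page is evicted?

50

pos 1: 37 → miss, frames (37)
pos 2: 66 → miss, frames (37 66)
pos 3: 27 → miss, frames (37 66 27)
pos 4: 30 → miss, frames (37 66 27 30)
pos 5: 37 → hit
pos 6: 27 → hit
pos 7: 50 → miss, frames (66 30 37 27 50)
pos 8: 37 → hit
pos 9: 77 → miss, evict 66, frames (30 27 50 37 77)
pos 10: 66 → miss, evict 30, frames (27 50 37 77 66)
pos 11: 27 → hit
pos 12: 80 → miss, evict 50, frames (37 77 66 27 80)
At position 12, page 50 is evicted.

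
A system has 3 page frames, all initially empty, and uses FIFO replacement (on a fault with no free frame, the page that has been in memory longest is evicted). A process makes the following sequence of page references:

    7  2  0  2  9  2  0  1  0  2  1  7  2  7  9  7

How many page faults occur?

7 -> miss, frames {7}
2 -> miss, frames {7,2}
0 -> miss, frames {7,2,0}
2 -> hit
9 -> miss, evict 7, frames {2,0,9}
2 -> hit
0 -> hit
1 -> miss, evict 2, frames {0,9,1}
0 -> hit
2 -> miss, evict 0, frames {9,1,2}
1 -> hit
7 -> miss, evict 9, frames {1,2,7}
2 -> hit
7 -> hit
9 -> miss, evict 1, frames {2,7,9}
7 -> hit
Page faults: 8.

8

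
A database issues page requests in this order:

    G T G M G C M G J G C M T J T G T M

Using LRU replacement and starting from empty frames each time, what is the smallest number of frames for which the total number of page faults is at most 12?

f=1: 18 faults
f=2: 13 faults
f=3: 11 faults
f=4: 8 faults
f=5: 5 faults
Smallest f with faults ≤ 12 is 3.

3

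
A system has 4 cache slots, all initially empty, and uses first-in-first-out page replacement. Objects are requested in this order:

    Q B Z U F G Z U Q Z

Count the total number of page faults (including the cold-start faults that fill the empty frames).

8

Q → fault, frames [Q]
B → fault, frames [Q, B]
Z → fault, frames [Q, B, Z]
U → fault, frames [Q, B, Z, U]
F → fault, evict Q, frames [B, Z, U, F]
G → fault, evict B, frames [Z, U, F, G]
Z → hit
U → hit
Q → fault, evict Z, frames [U, F, G, Q]
Z → fault, evict U, frames [F, G, Q, Z]
Page faults: 8.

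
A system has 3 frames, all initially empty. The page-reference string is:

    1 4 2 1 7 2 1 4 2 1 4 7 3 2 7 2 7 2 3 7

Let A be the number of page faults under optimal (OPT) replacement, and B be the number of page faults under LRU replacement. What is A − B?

Under OPT: F F F . F . . F . . . F F . . . . . . . → 7 faults.
Under LRU: F F F . F . . F . . . F F F . . . . . . → 8 faults.
A − B = 7 − 8 = -1.

-1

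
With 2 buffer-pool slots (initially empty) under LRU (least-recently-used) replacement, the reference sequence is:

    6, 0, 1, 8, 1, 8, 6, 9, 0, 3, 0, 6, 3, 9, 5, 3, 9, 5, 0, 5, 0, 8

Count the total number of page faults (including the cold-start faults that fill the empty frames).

17

6 -> fault, frames (6)
0 -> fault, frames (6 0)
1 -> fault, evict 6, frames (0 1)
8 -> fault, evict 0, frames (1 8)
1 -> hit
8 -> hit
6 -> fault, evict 1, frames (8 6)
9 -> fault, evict 8, frames (6 9)
0 -> fault, evict 6, frames (9 0)
3 -> fault, evict 9, frames (0 3)
0 -> hit
6 -> fault, evict 3, frames (0 6)
3 -> fault, evict 0, frames (6 3)
9 -> fault, evict 6, frames (3 9)
5 -> fault, evict 3, frames (9 5)
3 -> fault, evict 9, frames (5 3)
9 -> fault, evict 5, frames (3 9)
5 -> fault, evict 3, frames (9 5)
0 -> fault, evict 9, frames (5 0)
5 -> hit
0 -> hit
8 -> fault, evict 5, frames (0 8)
Page faults: 17.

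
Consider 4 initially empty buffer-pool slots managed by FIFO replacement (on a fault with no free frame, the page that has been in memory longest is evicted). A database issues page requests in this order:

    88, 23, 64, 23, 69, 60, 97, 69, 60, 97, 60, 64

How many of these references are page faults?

88 → fault, frames {88}
23 → fault, frames {88,23}
64 → fault, frames {88,23,64}
23 → hit
69 → fault, frames {88,23,64,69}
60 → fault, evict 88, frames {23,64,69,60}
97 → fault, evict 23, frames {64,69,60,97}
69 → hit
60 → hit
97 → hit
60 → hit
64 → hit
Page faults: 6.

6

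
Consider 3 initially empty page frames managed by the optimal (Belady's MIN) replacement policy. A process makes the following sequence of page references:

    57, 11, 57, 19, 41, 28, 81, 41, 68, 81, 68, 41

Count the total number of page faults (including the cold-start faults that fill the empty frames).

57 -> miss, frames [57]
11 -> miss, frames [57, 11]
57 -> hit
19 -> miss, frames [57, 11, 19]
41 -> miss, evict 19, frames [57, 11, 41]
28 -> miss, evict 11, frames [57, 41, 28]
81 -> miss, evict 28, frames [57, 41, 81]
41 -> hit
68 -> miss, evict 57, frames [41, 81, 68]
81 -> hit
68 -> hit
41 -> hit
Page faults: 7.

7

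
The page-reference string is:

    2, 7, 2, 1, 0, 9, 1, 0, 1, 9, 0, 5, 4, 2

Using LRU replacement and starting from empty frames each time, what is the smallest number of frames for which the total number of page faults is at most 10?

f=1: 14 faults
f=2: 12 faults
f=3: 8 faults
f=4: 8 faults
f=5: 8 faults
f=6: 7 faults
f=7: 7 faults
Smallest f with faults ≤ 10 is 3.

3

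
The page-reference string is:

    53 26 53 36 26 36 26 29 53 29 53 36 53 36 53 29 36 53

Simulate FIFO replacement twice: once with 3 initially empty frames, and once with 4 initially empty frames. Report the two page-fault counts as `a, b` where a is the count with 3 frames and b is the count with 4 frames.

5, 4

3 frames: F F . F . . . F F . . . . . . . . . → 5 faults.
4 frames: F F . F . . . F . . . . . . . . . . → 4 faults.
4 < 5: adding a frame reduced faults, as is typical.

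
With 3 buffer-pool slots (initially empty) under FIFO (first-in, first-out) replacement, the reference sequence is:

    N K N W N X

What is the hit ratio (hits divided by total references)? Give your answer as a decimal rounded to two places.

0.33

N → miss, frames (N)
K → miss, frames (N K)
N → hit
W → miss, frames (N K W)
N → hit
X → miss, evict N, frames (K W X)
Hits: 2 of 6 references → 2/6 = 0.3333.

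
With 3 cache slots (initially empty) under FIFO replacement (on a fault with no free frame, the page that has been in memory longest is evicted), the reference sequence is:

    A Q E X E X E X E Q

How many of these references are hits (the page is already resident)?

6

A -> miss, frames (A)
Q -> miss, frames (A Q)
E -> miss, frames (A Q E)
X -> miss, evict A, frames (Q E X)
E -> hit
X -> hit
E -> hit
X -> hit
E -> hit
Q -> hit
Hits: 6.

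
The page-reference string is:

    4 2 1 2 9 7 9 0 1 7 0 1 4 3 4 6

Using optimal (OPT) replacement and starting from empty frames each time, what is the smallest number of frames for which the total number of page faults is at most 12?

2

f=1: 16 faults
f=2: 11 faults
f=3: 9 faults
f=4: 8 faults
f=5: 8 faults
f=6: 8 faults
f=7: 8 faults
f=8: 8 faults
Smallest f with faults ≤ 12 is 2.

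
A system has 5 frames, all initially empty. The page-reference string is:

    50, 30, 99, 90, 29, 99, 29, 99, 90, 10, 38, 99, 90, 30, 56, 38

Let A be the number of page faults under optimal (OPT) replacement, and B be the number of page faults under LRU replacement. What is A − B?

-1

Under OPT: F F F F F . . . . F F . . . F . → 8 faults.
Under LRU: F F F F F . . . . F F . . F F . → 9 faults.
A − B = 8 − 9 = -1.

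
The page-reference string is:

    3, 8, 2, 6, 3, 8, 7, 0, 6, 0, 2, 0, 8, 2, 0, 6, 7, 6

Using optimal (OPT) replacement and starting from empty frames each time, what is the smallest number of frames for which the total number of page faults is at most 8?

f=1: 18 faults
f=2: 12 faults
f=3: 9 faults
f=4: 7 faults
f=5: 6 faults
f=6: 6 faults
Smallest f with faults ≤ 8 is 4.

4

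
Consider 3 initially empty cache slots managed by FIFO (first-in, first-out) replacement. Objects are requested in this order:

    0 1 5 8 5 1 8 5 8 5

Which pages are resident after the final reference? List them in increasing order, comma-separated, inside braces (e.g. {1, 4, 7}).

{1, 5, 8}

0 -> miss, frames {0}
1 -> miss, frames {0,1}
5 -> miss, frames {0,1,5}
8 -> miss, evict 0, frames {1,5,8}
5 -> hit
1 -> hit
8 -> hit
5 -> hit
8 -> hit
5 -> hit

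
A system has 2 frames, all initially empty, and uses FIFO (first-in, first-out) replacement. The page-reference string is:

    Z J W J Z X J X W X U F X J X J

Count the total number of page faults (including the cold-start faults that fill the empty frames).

12

Z → miss, frames {Z}
J → miss, frames {Z,J}
W → miss, evict Z, frames {J,W}
J → hit
Z → miss, evict J, frames {W,Z}
X → miss, evict W, frames {Z,X}
J → miss, evict Z, frames {X,J}
X → hit
W → miss, evict X, frames {J,W}
X → miss, evict J, frames {W,X}
U → miss, evict W, frames {X,U}
F → miss, evict X, frames {U,F}
X → miss, evict U, frames {F,X}
J → miss, evict F, frames {X,J}
X → hit
J → hit
Page faults: 12.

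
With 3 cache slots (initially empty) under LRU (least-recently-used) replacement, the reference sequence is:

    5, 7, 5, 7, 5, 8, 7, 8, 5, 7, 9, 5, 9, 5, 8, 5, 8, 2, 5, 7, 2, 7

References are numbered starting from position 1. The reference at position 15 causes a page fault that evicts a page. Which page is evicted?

7

pos 1: 5 -> fault, frames (5)
pos 2: 7 -> fault, frames (5 7)
pos 3: 5 -> hit
pos 4: 7 -> hit
pos 5: 5 -> hit
pos 6: 8 -> fault, frames (7 5 8)
pos 7: 7 -> hit
pos 8: 8 -> hit
pos 9: 5 -> hit
pos 10: 7 -> hit
pos 11: 9 -> fault, evict 8, frames (5 7 9)
pos 12: 5 -> hit
pos 13: 9 -> hit
pos 14: 5 -> hit
pos 15: 8 -> fault, evict 7, frames (9 5 8)
At position 15, page 7 is evicted.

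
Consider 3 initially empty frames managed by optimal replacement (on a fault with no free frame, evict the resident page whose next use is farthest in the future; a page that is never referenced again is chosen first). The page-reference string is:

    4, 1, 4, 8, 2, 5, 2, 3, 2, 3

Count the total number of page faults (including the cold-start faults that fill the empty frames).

6

4: miss, frames {4}
1: miss, frames {4,1}
4: hit
8: miss, frames {4,1,8}
2: miss, evict 8, frames {4,1,2}
5: miss, evict 1, frames {4,2,5}
2: hit
3: miss, evict 5, frames {4,2,3}
2: hit
3: hit
Page faults: 6.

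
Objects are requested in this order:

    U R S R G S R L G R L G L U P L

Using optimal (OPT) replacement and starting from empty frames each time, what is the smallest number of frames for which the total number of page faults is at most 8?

f=1: 16 faults
f=2: 10 faults
f=3: 7 faults
f=4: 6 faults
f=5: 6 faults
f=6: 6 faults
Smallest f with faults ≤ 8 is 3.

3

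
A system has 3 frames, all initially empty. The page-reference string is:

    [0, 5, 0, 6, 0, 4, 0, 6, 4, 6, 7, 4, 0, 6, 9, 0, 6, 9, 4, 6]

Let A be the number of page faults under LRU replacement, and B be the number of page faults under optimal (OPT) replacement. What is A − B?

Under LRU: F F . F . F . . . . F . F F F . . . F . → 9 faults.
Under OPT: F F . F . F . . . . F . . F F . . . F . → 8 faults.
A − B = 9 − 8 = 1.

1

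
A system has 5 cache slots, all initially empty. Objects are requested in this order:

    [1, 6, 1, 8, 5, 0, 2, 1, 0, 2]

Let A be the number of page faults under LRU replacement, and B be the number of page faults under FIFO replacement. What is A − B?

Under LRU: F F . F F F F . . . → 6 faults.
Under FIFO: F F . F F F F F . . → 7 faults.
A − B = 6 − 7 = -1.

-1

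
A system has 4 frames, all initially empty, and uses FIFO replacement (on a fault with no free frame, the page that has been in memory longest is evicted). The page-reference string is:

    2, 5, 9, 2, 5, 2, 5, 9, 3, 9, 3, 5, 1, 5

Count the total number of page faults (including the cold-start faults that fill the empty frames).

5

2: fault, frames {2}
5: fault, frames {2,5}
9: fault, frames {2,5,9}
2: hit
5: hit
2: hit
5: hit
9: hit
3: fault, frames {2,5,9,3}
9: hit
3: hit
5: hit
1: fault, evict 2, frames {5,9,3,1}
5: hit
Page faults: 5.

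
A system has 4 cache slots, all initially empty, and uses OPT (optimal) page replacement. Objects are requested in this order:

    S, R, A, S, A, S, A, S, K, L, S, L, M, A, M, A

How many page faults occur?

S → fault, frames [S]
R → fault, frames [S, R]
A → fault, frames [S, R, A]
S → hit
A → hit
S → hit
A → hit
S → hit
K → fault, frames [S, R, A, K]
L → fault, evict K, frames [S, R, A, L]
S → hit
L → hit
M → fault, evict L, frames [S, R, A, M]
A → hit
M → hit
A → hit
Page faults: 6.

6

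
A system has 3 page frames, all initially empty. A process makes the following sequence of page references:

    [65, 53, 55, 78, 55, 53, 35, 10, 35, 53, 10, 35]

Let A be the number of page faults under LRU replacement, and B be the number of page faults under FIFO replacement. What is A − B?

Under LRU: F F F F . . F F . . . . → 6 faults.
Under FIFO: F F F F . . F F . F . . → 7 faults.
A − B = 6 − 7 = -1.

-1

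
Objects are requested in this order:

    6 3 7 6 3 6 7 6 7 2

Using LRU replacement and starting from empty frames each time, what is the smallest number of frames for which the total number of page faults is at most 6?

f=1: 10 faults
f=2: 7 faults
f=3: 4 faults
f=4: 4 faults
Smallest f with faults ≤ 6 is 3.

3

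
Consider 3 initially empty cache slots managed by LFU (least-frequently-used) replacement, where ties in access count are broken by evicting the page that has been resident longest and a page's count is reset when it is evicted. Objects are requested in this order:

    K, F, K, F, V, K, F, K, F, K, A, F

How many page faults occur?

K -> miss, frames {K}
F -> miss, frames {K,F}
K -> hit
F -> hit
V -> miss, frames {K,F,V}
K -> hit
F -> hit
K -> hit
F -> hit
K -> hit
A -> miss, evict V, frames {K,F,A}
F -> hit
Page faults: 4.

4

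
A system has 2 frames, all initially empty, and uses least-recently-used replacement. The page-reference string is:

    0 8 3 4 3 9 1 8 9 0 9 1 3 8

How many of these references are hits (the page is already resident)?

2

0 → fault, frames {0}
8 → fault, frames {0,8}
3 → fault, evict 0, frames {8,3}
4 → fault, evict 8, frames {3,4}
3 → hit
9 → fault, evict 4, frames {3,9}
1 → fault, evict 3, frames {9,1}
8 → fault, evict 9, frames {1,8}
9 → fault, evict 1, frames {8,9}
0 → fault, evict 8, frames {9,0}
9 → hit
1 → fault, evict 0, frames {9,1}
3 → fault, evict 9, frames {1,3}
8 → fault, evict 1, frames {3,8}
Hits: 2.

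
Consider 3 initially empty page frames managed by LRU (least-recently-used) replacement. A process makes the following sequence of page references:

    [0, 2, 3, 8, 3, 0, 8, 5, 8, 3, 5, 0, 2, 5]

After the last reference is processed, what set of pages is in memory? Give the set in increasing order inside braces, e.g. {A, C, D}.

0: miss, frames (0)
2: miss, frames (0 2)
3: miss, frames (0 2 3)
8: miss, evict 0, frames (2 3 8)
3: hit
0: miss, evict 2, frames (8 3 0)
8: hit
5: miss, evict 3, frames (0 8 5)
8: hit
3: miss, evict 0, frames (5 8 3)
5: hit
0: miss, evict 8, frames (3 5 0)
2: miss, evict 3, frames (5 0 2)
5: hit

{0, 2, 5}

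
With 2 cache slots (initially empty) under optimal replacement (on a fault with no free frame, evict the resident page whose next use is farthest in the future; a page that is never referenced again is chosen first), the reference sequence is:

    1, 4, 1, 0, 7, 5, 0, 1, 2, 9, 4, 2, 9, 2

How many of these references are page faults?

1 -> fault, frames {1}
4 -> fault, frames {1,4}
1 -> hit
0 -> fault, evict 4, frames {1,0}
7 -> fault, evict 1, frames {0,7}
5 -> fault, evict 7, frames {0,5}
0 -> hit
1 -> fault, evict 5, frames {0,1}
2 -> fault, evict 1, frames {0,2}
9 -> fault, evict 0, frames {2,9}
4 -> fault, evict 9, frames {2,4}
2 -> hit
9 -> fault, evict 4, frames {2,9}
2 -> hit
Page faults: 10.

10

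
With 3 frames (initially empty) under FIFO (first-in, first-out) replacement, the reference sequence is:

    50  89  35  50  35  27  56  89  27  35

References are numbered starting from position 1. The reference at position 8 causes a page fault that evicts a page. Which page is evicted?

35

pos 1: 50 -> fault, frames {50}
pos 2: 89 -> fault, frames {50,89}
pos 3: 35 -> fault, frames {50,89,35}
pos 4: 50 -> hit
pos 5: 35 -> hit
pos 6: 27 -> fault, evict 50, frames {89,35,27}
pos 7: 56 -> fault, evict 89, frames {35,27,56}
pos 8: 89 -> fault, evict 35, frames {27,56,89}
At position 8, page 35 is evicted.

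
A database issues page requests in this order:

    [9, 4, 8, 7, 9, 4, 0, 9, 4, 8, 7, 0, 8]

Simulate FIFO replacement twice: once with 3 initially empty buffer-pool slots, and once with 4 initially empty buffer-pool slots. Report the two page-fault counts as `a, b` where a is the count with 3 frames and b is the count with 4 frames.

3 frames: F F F F F F F . . F F . . → 9 faults.
4 frames: F F F F . . F F F F F F . → 10 faults.
10 > 9: adding a frame increased faults — Belady's anomaly.

9, 10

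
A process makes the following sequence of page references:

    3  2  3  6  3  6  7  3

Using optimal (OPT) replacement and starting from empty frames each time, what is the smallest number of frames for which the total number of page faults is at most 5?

f=1: 8 faults
f=2: 4 faults
f=3: 4 faults
f=4: 4 faults
Smallest f with faults ≤ 5 is 2.

2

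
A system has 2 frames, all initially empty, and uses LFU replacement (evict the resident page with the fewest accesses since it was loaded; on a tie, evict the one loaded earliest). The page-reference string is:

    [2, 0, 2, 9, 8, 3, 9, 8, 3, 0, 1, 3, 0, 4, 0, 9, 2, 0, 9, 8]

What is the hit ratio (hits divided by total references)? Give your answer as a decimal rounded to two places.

2 -> fault, frames (2)
0 -> fault, frames (2 0)
2 -> hit
9 -> fault, evict 0, frames (2 9)
8 -> fault, evict 9, frames (2 8)
3 -> fault, evict 8, frames (2 3)
9 -> fault, evict 3, frames (2 9)
8 -> fault, evict 9, frames (2 8)
3 -> fault, evict 8, frames (2 3)
0 -> fault, evict 3, frames (2 0)
1 -> fault, evict 0, frames (2 1)
3 -> fault, evict 1, frames (2 3)
0 -> fault, evict 3, frames (2 0)
4 -> fault, evict 0, frames (2 4)
0 -> fault, evict 4, frames (2 0)
9 -> fault, evict 0, frames (2 9)
2 -> hit
0 -> fault, evict 9, frames (2 0)
9 -> fault, evict 0, frames (2 9)
8 -> fault, evict 9, frames (2 8)
Hits: 2 of 20 references → 2/20 = 0.1000.

0.10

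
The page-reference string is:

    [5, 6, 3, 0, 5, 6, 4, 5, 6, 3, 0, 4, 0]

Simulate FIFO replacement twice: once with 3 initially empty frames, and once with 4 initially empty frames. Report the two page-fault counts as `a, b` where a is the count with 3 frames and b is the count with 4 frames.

9, 10

3 frames: F F F F F F F . . F F . . → 9 faults.
4 frames: F F F F . . F F F F F F . → 10 faults.
10 > 9: adding a frame increased faults — Belady's anomaly.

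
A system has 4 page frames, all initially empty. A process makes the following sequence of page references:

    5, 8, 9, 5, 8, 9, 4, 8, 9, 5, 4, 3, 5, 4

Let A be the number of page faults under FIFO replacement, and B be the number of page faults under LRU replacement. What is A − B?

1

Under FIFO: F F F . . . F . . . . F F . → 6 faults.
Under LRU: F F F . . . F . . . . F . . → 5 faults.
A − B = 6 − 5 = 1.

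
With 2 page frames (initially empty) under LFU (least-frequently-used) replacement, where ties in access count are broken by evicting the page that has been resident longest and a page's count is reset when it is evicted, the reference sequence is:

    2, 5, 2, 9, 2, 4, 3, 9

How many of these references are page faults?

2 -> miss, frames (2)
5 -> miss, frames (2 5)
2 -> hit
9 -> miss, evict 5, frames (2 9)
2 -> hit
4 -> miss, evict 9, frames (2 4)
3 -> miss, evict 4, frames (2 3)
9 -> miss, evict 3, frames (2 9)
Page faults: 6.

6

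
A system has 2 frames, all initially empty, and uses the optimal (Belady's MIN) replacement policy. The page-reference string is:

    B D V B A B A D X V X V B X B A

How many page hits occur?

B: fault, frames {B}
D: fault, frames {B,D}
V: fault, evict D, frames {B,V}
B: hit
A: fault, evict V, frames {B,A}
B: hit
A: hit
D: fault, evict A, frames {B,D}
X: fault, evict D, frames {B,X}
V: fault, evict B, frames {X,V}
X: hit
V: hit
B: fault, evict V, frames {X,B}
X: hit
B: hit
A: fault, evict B, frames {X,A}
Hits: 7.

7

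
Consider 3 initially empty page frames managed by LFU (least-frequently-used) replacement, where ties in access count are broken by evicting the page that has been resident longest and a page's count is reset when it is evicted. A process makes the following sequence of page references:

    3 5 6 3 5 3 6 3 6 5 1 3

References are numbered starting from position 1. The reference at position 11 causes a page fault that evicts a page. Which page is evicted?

pos 1: 3: miss, frames (3)
pos 2: 5: miss, frames (3 5)
pos 3: 6: miss, frames (3 5 6)
pos 4: 3: hit
pos 5: 5: hit
pos 6: 3: hit
pos 7: 6: hit
pos 8: 3: hit
pos 9: 6: hit
pos 10: 5: hit
pos 11: 1: miss, evict 5, frames (3 6 1)
At position 11, page 5 is evicted.

5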